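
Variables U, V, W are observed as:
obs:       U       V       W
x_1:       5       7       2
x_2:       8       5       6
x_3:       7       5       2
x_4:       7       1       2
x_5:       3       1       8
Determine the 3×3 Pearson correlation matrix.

Step 1 — column means:
  mean(U) = (5 + 8 + 7 + 7 + 3) / 5 = 30/5 = 6
  mean(V) = (7 + 5 + 5 + 1 + 1) / 5 = 19/5 = 3.8
  mean(W) = (2 + 6 + 2 + 2 + 8) / 5 = 20/5 = 4

Step 2 — sample variances and covariances s[i,j] = (1/(n-1)) · Σ_k (x_{k,i} - mean_i) · (x_{k,j} - mean_j), with n-1 = 4:
  s[U,U] = ((-1)·(-1) + (2)·(2) + (1)·(1) + (1)·(1) + (-3)·(-3)) / 4 = 16/4 = 4
  s[U,V] = ((-1)·(3.2) + (2)·(1.2) + (1)·(1.2) + (1)·(-2.8) + (-3)·(-2.8)) / 4 = 6/4 = 1.5
  s[U,W] = ((-1)·(-2) + (2)·(2) + (1)·(-2) + (1)·(-2) + (-3)·(4)) / 4 = -10/4 = -2.5
  s[V,V] = ((3.2)·(3.2) + (1.2)·(1.2) + (1.2)·(1.2) + (-2.8)·(-2.8) + (-2.8)·(-2.8)) / 4 = 28.8/4 = 7.2
  s[V,W] = ((3.2)·(-2) + (1.2)·(2) + (1.2)·(-2) + (-2.8)·(-2) + (-2.8)·(4)) / 4 = -12/4 = -3
  s[W,W] = ((-2)·(-2) + (2)·(2) + (-2)·(-2) + (-2)·(-2) + (4)·(4)) / 4 = 32/4 = 8
  Sample standard deviations s_i = √(s[i,i]):
  s(U) = √(4) = 2
  s(V) = √(7.2) = 2.6833
  s(W) = √(8) = 2.8284

Step 3 — r_{ij} = s_{ij} / (s_i · s_j):
  r[U,U] = 1 (diagonal).
  r[U,V] = 1.5 / (2 · 2.6833) = 1.5 / 5.3666 = 0.2795
  r[U,W] = -2.5 / (2 · 2.8284) = -2.5 / 5.6569 = -0.4419
  r[V,V] = 1 (diagonal).
  r[V,W] = -3 / (2.6833 · 2.8284) = -3 / 7.5895 = -0.3953
  r[W,W] = 1 (diagonal).

R is symmetric with unit diagonal. Assembling:

R = [[1, 0.2795, -0.4419],
 [0.2795, 1, -0.3953],
 [-0.4419, -0.3953, 1]]


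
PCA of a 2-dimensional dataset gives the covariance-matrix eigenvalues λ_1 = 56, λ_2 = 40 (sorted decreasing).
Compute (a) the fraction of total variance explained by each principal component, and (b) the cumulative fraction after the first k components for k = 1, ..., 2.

Step 1 — total variance = trace(Sigma) = Σ λ_i = 56 + 40 = 96.

Step 2 — fraction explained by component i = λ_i / Σ λ:
  PC1: 56/96 = 0.5833
  PC2: 40/96 = 0.4167

Step 3 — cumulative fraction after k components = (λ_1 + ... + λ_k) / Σ λ:
  k = 1: 56/96 = 0.5833
  k = 2: (56 + 40)/96 = 96/96 = 1

Summary (fraction, with percent):

explained: PC1 0.5833 (58.33%), PC2 0.4167 (41.67%);  cumulative: 0.5833, 1


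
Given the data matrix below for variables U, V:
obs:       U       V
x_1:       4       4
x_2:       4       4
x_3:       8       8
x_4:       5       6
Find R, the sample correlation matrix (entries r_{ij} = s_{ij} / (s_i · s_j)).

Step 1 — column means:
  mean(U) = (4 + 4 + 8 + 5) / 4 = 21/4 = 5.25
  mean(V) = (4 + 4 + 8 + 6) / 4 = 22/4 = 5.5

Step 2 — sample variances and covariances s[i,j] = (1/(n-1)) · Σ_k (x_{k,i} - mean_i) · (x_{k,j} - mean_j), with n-1 = 3:
  s[U,U] = ((-1.25)·(-1.25) + (-1.25)·(-1.25) + (2.75)·(2.75) + (-0.25)·(-0.25)) / 3 = 10.75/3 = 3.5833
  s[U,V] = ((-1.25)·(-1.5) + (-1.25)·(-1.5) + (2.75)·(2.5) + (-0.25)·(0.5)) / 3 = 10.5/3 = 3.5
  s[V,V] = ((-1.5)·(-1.5) + (-1.5)·(-1.5) + (2.5)·(2.5) + (0.5)·(0.5)) / 3 = 11/3 = 3.6667
  Sample standard deviations s_i = √(s[i,i]):
  s(U) = √(3.5833) = 1.893
  s(V) = √(3.6667) = 1.9149

Step 3 — r_{ij} = s_{ij} / (s_i · s_j):
  r[U,U] = 1 (diagonal).
  r[U,V] = 3.5 / (1.893 · 1.9149) = 3.5 / 3.6248 = 0.9656
  r[V,V] = 1 (diagonal).

R is symmetric with unit diagonal. Assembling:

R = [[1, 0.9656],
 [0.9656, 1]]


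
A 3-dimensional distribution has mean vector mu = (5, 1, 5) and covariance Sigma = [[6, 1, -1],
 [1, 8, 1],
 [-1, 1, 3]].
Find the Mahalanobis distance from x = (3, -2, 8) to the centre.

Step 1 — centre the observation: (x - mu) = (-2, -3, 3).

Step 2 — invert Sigma (cofactor / det for 3×3, or solve directly):
  Sigma^{-1} = [[0.184, -0.032, 0.072],
 [-0.032, 0.136, -0.056],
 [0.072, -0.056, 0.376]].

Step 3 — form the quadratic (x - mu)^T · Sigma^{-1} · (x - mu):
  Sigma^{-1} · (x - mu) = (-0.056, -0.512, 1.152).
  (x - mu)^T · [Sigma^{-1} · (x - mu)] = (-2)·(-0.056) + (-3)·(-0.512) + (3)·(1.152) = 5.104.

Step 4 — take square root: d = √(5.104) ≈ 2.2592.

d(x, mu) = √(5.104) ≈ 2.2592


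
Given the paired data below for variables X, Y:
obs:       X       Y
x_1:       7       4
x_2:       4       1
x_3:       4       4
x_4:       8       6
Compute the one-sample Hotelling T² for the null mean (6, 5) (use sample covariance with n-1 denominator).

Step 1 — sample mean vector:
  mean(X) = (7 + 4 + 4 + 8) / 4 = 23/4 = 5.75
  mean(Y) = (4 + 1 + 4 + 6) / 4 = 15/4 = 3.75
  x̄ = (5.75, 3.75),  deviation x̄ - mu_0 = (5.75, 3.75) - (6, 5) = (-0.25, -1.25).

Step 2 — sample covariance matrix, S[i,j] = (1/(n-1)) · Σ_k (x_{k,i} - mean_i) · (x_{k,j} - mean_j), divisor n-1 = 3:
  S[X,X] = ((1.25)·(1.25) + (-1.75)·(-1.75) + (-1.75)·(-1.75) + (2.25)·(2.25)) / 3 = 12.75/3 = 4.25
  S[X,Y] = ((1.25)·(0.25) + (-1.75)·(-2.75) + (-1.75)·(0.25) + (2.25)·(2.25)) / 3 = 9.75/3 = 3.25
  S[Y,Y] = ((0.25)·(0.25) + (-2.75)·(-2.75) + (0.25)·(0.25) + (2.25)·(2.25)) / 3 = 12.75/3 = 4.25
  S = [[4.25, 3.25],
 [3.25, 4.25]].

Step 3 — invert S. det(S) = 4.25·4.25 - (3.25)² = 7.5.
  S^{-1} = (1/det) · [[d, -b], [-b, a]] = [[0.5667, -0.4333],
 [-0.4333, 0.5667]].

Step 4 — quadratic form (x̄ - mu_0)^T · S^{-1} · (x̄ - mu_0):
  S^{-1} · (x̄ - mu_0) = (0.4, -0.6),
  (x̄ - mu_0)^T · [...] = (-0.25)·(0.4) + (-1.25)·(-0.6) = 0.65.

Step 5 — scale by n: T² = 4 · 0.65 = 2.6.

T² ≈ 2.6


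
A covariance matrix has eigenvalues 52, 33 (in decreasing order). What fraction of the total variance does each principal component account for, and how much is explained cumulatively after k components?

Step 1 — total variance = trace(Sigma) = Σ λ_i = 52 + 33 = 85.

Step 2 — fraction explained by component i = λ_i / Σ λ:
  PC1: 52/85 = 0.6118
  PC2: 33/85 = 0.3882

Step 3 — cumulative fraction after k components = (λ_1 + ... + λ_k) / Σ λ:
  k = 1: 52/85 = 0.6118
  k = 2: (52 + 33)/85 = 85/85 = 1

Summary (fraction, with percent):

explained: PC1 0.6118 (61.18%), PC2 0.3882 (38.82%);  cumulative: 0.6118, 1


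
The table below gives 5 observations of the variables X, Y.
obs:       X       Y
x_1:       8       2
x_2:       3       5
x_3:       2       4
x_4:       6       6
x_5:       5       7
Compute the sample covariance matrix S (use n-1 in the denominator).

Step 1 — column means:
  mean(X) = (8 + 3 + 2 + 6 + 5) / 5 = 24/5 = 4.8
  mean(Y) = (2 + 5 + 4 + 6 + 7) / 5 = 24/5 = 4.8

Step 2 — sample covariance S[i,j] = (1/(n-1)) · Σ_k (x_{k,i} - mean_i) · (x_{k,j} - mean_j), with n-1 = 4.
  S[X,X] = ((3.2)·(3.2) + (-1.8)·(-1.8) + (-2.8)·(-2.8) + (1.2)·(1.2) + (0.2)·(0.2)) / 4 = 22.8/4 = 5.7
  S[X,Y] = ((3.2)·(-2.8) + (-1.8)·(0.2) + (-2.8)·(-0.8) + (1.2)·(1.2) + (0.2)·(2.2)) / 4 = -5.2/4 = -1.3
  S[Y,Y] = ((-2.8)·(-2.8) + (0.2)·(0.2) + (-0.8)·(-0.8) + (1.2)·(1.2) + (2.2)·(2.2)) / 4 = 14.8/4 = 3.7

S is symmetric (S[j,i] = S[i,j]). Assembling:

S = [[5.7, -1.3],
 [-1.3, 3.7]]


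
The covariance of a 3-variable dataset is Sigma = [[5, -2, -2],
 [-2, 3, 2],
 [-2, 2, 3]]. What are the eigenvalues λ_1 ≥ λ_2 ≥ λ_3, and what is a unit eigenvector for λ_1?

Step 1 — characteristic polynomial p(λ) = det(λI - Sigma) = λ³ - tr·λ² + c_1·λ - det, where tr = trace, c_1 = sum of the principal 2×2 minors, det = det(Sigma):
  tr = 5 + 3 + 3 = 11,
  c_1 = (5·3 - (-2)²) + (5·3 - (-2)²) + (3·3 - (2)²) = 11 + 11 + 5 = 27,
  det = 5·(3·3 - (2)²) - (-2)·((-2)·3 - (2)·(-2)) + (-2)·((-2)·(2) - 3·(-2)) = 5·(5) - (-2)·(-2) + (-2)·(2) = 17.
  So p(λ) = λ³ - 11λ² + 27λ - 17.
Step 2 — look for an integer root (rational root theorem: any rational root is an integer divisor of 17). Testing λ = 1:
  p(1) = 1 - 11 + 27 - 17 = 0  ✓
  Dividing out (λ - 1): p(λ) = (λ - 1)(λ² - 10λ + 17).
Step 3 — remaining eigenvalues from the quadratic λ² - 10λ + 17 = 0:
  Δ = 10² - 4·17 = 100 - 68 = 32,  λ = (10 ± √32)/2 = (10 ± 5.6569)/2 ≈ 7.8284 or 2.1716.
  Sorted: λ_1 = 7.8284,  λ_2 = 2.1716,  λ_3 = 1  (check: sum = 11 = tr ✓).

Step 4 — unit eigenvector for λ_1 ≈ 7.8284: v spans the null space of (Sigma - λ_1 I), whose rows are
  r_1 = (-2.8284, -2, -2),  r_2 = (-2, -4.8284, 2),  r_3 = (-2, 2, -4.8284).
  v is orthogonal to every row, so take v ∝ r_1 × r_2 = ((-2)·(2) - (-2)·(-4.8284), (-2)·(-2) - (-2.8284)·(2), (-2.8284)·(-4.8284) - (-2)·(-2)) ≈ (-13.6569, 9.6569, 9.6569).
  Rescale (multiply by -1 so the first nonzero entry is positive): u = (13.6569, -9.6569, -9.6569).
  ||u|| = √((13.6569)² + (-9.6569)² + (-9.6569)²) = √(373.0193) ≈ 19.3137,  v_1 = u/||u|| ≈ (0.7071, -0.5, -0.5) (||v_1|| = 1).

λ_1 = 7.8284,  λ_2 = 2.1716,  λ_3 = 1;  v_1 ≈ (0.7071, -0.5, -0.5)


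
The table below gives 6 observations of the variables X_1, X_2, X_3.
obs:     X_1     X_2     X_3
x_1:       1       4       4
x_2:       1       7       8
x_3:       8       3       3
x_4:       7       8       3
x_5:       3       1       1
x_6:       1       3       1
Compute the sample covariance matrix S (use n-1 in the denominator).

Step 1 — column means:
  mean(X_1) = (1 + 1 + 8 + 7 + 3 + 1) / 6 = 21/6 = 3.5
  mean(X_2) = (4 + 7 + 3 + 8 + 1 + 3) / 6 = 26/6 = 4.3333
  mean(X_3) = (4 + 8 + 3 + 3 + 1 + 1) / 6 = 20/6 = 3.3333

Step 2 — sample covariance S[i,j] = (1/(n-1)) · Σ_k (x_{k,i} - mean_i) · (x_{k,j} - mean_j), with n-1 = 5.
  S[X_1,X_1] = ((-2.5)·(-2.5) + (-2.5)·(-2.5) + (4.5)·(4.5) + (3.5)·(3.5) + (-0.5)·(-0.5) + (-2.5)·(-2.5)) / 5 = 51.5/5 = 10.3
  S[X_1,X_2] = ((-2.5)·(-0.3333) + (-2.5)·(2.6667) + (4.5)·(-1.3333) + (3.5)·(3.6667) + (-0.5)·(-3.3333) + (-2.5)·(-1.3333)) / 5 = 6/5 = 1.2
  S[X_1,X_3] = ((-2.5)·(0.6667) + (-2.5)·(4.6667) + (4.5)·(-0.3333) + (3.5)·(-0.3333) + (-0.5)·(-2.3333) + (-2.5)·(-2.3333)) / 5 = -9/5 = -1.8
  S[X_2,X_2] = ((-0.3333)·(-0.3333) + (2.6667)·(2.6667) + (-1.3333)·(-1.3333) + (3.6667)·(3.6667) + (-3.3333)·(-3.3333) + (-1.3333)·(-1.3333)) / 5 = 35.3333/5 = 7.0667
  S[X_2,X_3] = ((-0.3333)·(0.6667) + (2.6667)·(4.6667) + (-1.3333)·(-0.3333) + (3.6667)·(-0.3333) + (-3.3333)·(-2.3333) + (-1.3333)·(-2.3333)) / 5 = 22.3333/5 = 4.4667
  S[X_3,X_3] = ((0.6667)·(0.6667) + (4.6667)·(4.6667) + (-0.3333)·(-0.3333) + (-0.3333)·(-0.3333) + (-2.3333)·(-2.3333) + (-2.3333)·(-2.3333)) / 5 = 33.3333/5 = 6.6667

S is symmetric (S[j,i] = S[i,j]). Assembling:

S = [[10.3, 1.2, -1.8],
 [1.2, 7.0667, 4.4667],
 [-1.8, 4.4667, 6.6667]]


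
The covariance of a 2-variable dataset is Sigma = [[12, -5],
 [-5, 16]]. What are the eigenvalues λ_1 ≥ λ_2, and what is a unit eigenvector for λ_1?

Step 1 — characteristic polynomial of 2×2 Sigma:
  det(Sigma - λI) = λ² - trace · λ + det = 0.
  trace = 12 + 16 = 28, det = 12·16 - (-5)² = 167.
Step 2 — discriminant:
  Δ = trace² - 4·det = 784 - 668 = 116.
Step 3 — eigenvalues:
  λ = (trace ± √Δ)/2 = (28 ± 10.7703)/2,
  λ_1 = 19.3852,  λ_2 = 8.6148.

Step 4 — unit eigenvector for λ_1: solve (Sigma - λ_1 I)v = 0. First row:
  (12 - 19.3852)·v_x + (-5)·v_y = 0, i.e. (-7.3852)·v_x + (-5)·v_y = 0,
  so v ∝ (b, λ_1 - a) = (-5, 7.3852); multiply by -1 so the first entry is positive: u = (5, -7.3852).
  ||u|| = √((5)² + (-7.3852)²) = √(79.5407) ≈ 8.9186,
  v_1 = u/||u|| ≈ (0.5606, -0.8281) (||v_1|| = 1).

λ_1 = 19.3852,  λ_2 = 8.6148;  v_1 ≈ (0.5606, -0.8281)


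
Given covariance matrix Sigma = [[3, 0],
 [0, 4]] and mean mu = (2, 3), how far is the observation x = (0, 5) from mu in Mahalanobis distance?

Step 1 — centre the observation: (x - mu) = (-2, 2).

Step 2 — invert Sigma. det(Sigma) = 3·4 - (0)² = 12.
  Sigma^{-1} = (1/det) · [[d, -b], [-b, a]] = [[0.3333, 0],
 [0, 0.25]].

Step 3 — form the quadratic (x - mu)^T · Sigma^{-1} · (x - mu):
  Sigma^{-1} · (x - mu) = (-0.6667, 0.5).
  (x - mu)^T · [Sigma^{-1} · (x - mu)] = (-2)·(-0.6667) + (2)·(0.5) = 2.3333.

Step 4 — take square root: d = √(2.3333) ≈ 1.5275.

d(x, mu) = √(2.3333) ≈ 1.5275


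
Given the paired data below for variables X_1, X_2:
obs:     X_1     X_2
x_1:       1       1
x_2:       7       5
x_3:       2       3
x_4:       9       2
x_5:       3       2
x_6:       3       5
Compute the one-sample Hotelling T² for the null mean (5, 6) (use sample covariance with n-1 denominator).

Step 1 — sample mean vector:
  mean(X_1) = (1 + 7 + 2 + 9 + 3 + 3) / 6 = 25/6 = 4.1667
  mean(X_2) = (1 + 5 + 3 + 2 + 2 + 5) / 6 = 18/6 = 3
  x̄ = (4.1667, 3),  deviation x̄ - mu_0 = (4.1667, 3) - (5, 6) = (-0.8333, -3).

Step 2 — sample covariance matrix, S[i,j] = (1/(n-1)) · Σ_k (x_{k,i} - mean_i) · (x_{k,j} - mean_j), divisor n-1 = 5:
  S[X_1,X_1] = ((-3.1667)·(-3.1667) + (2.8333)·(2.8333) + (-2.1667)·(-2.1667) + (4.8333)·(4.8333) + (-1.1667)·(-1.1667) + (-1.1667)·(-1.1667)) / 5 = 48.8333/5 = 9.7667
  S[X_1,X_2] = ((-3.1667)·(-2) + (2.8333)·(2) + (-2.1667)·(0) + (4.8333)·(-1) + (-1.1667)·(-1) + (-1.1667)·(2)) / 5 = 6/5 = 1.2
  S[X_2,X_2] = ((-2)·(-2) + (2)·(2) + (0)·(0) + (-1)·(-1) + (-1)·(-1) + (2)·(2)) / 5 = 14/5 = 2.8
  S = [[9.7667, 1.2],
 [1.2, 2.8]].

Step 3 — invert S. det(S) = 9.7667·2.8 - (1.2)² = 25.9067.
  S^{-1} = (1/det) · [[d, -b], [-b, a]] = [[0.1081, -0.0463],
 [-0.0463, 0.377]].

Step 4 — quadratic form (x̄ - mu_0)^T · S^{-1} · (x̄ - mu_0):
  S^{-1} · (x̄ - mu_0) = (0.0489, -1.0924),
  (x̄ - mu_0)^T · [...] = (-0.8333)·(0.0489) + (-3)·(-1.0924) = 3.2364.

Step 5 — scale by n: T² = 6 · 3.2364 = 19.4184.

T² ≈ 19.4184


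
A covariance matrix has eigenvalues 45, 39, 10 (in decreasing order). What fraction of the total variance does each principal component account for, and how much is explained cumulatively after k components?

Step 1 — total variance = trace(Sigma) = Σ λ_i = 45 + 39 + 10 = 94.

Step 2 — fraction explained by component i = λ_i / Σ λ:
  PC1: 45/94 = 0.4787
  PC2: 39/94 = 0.4149
  PC3: 10/94 = 0.1064

Step 3 — cumulative fraction after k components = (λ_1 + ... + λ_k) / Σ λ:
  k = 1: 45/94 = 0.4787
  k = 2: (45 + 39)/94 = 84/94 = 0.8936
  k = 3: (45 + 39 + 10)/94 = 94/94 = 1

Summary (fraction, with percent):

explained: PC1 0.4787 (47.87%), PC2 0.4149 (41.49%), PC3 0.1064 (10.64%);  cumulative: 0.4787, 0.8936, 1


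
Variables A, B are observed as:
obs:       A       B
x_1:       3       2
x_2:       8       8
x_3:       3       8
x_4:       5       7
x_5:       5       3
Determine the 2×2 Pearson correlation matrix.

Step 1 — column means:
  mean(A) = (3 + 8 + 3 + 5 + 5) / 5 = 24/5 = 4.8
  mean(B) = (2 + 8 + 8 + 7 + 3) / 5 = 28/5 = 5.6

Step 2 — sample variances and covariances s[i,j] = (1/(n-1)) · Σ_k (x_{k,i} - mean_i) · (x_{k,j} - mean_j), with n-1 = 4:
  s[A,A] = ((-1.8)·(-1.8) + (3.2)·(3.2) + (-1.8)·(-1.8) + (0.2)·(0.2) + (0.2)·(0.2)) / 4 = 16.8/4 = 4.2
  s[A,B] = ((-1.8)·(-3.6) + (3.2)·(2.4) + (-1.8)·(2.4) + (0.2)·(1.4) + (0.2)·(-2.6)) / 4 = 9.6/4 = 2.4
  s[B,B] = ((-3.6)·(-3.6) + (2.4)·(2.4) + (2.4)·(2.4) + (1.4)·(1.4) + (-2.6)·(-2.6)) / 4 = 33.2/4 = 8.3
  Sample standard deviations s_i = √(s[i,i]):
  s(A) = √(4.2) = 2.0494
  s(B) = √(8.3) = 2.881

Step 3 — r_{ij} = s_{ij} / (s_i · s_j):
  r[A,A] = 1 (diagonal).
  r[A,B] = 2.4 / (2.0494 · 2.881) = 2.4 / 5.9042 = 0.4065
  r[B,B] = 1 (diagonal).

R is symmetric with unit diagonal. Assembling:

R = [[1, 0.4065],
 [0.4065, 1]]


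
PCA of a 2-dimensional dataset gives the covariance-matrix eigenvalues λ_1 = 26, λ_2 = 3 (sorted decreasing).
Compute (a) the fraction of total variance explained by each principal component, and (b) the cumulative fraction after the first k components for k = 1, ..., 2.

Step 1 — total variance = trace(Sigma) = Σ λ_i = 26 + 3 = 29.

Step 2 — fraction explained by component i = λ_i / Σ λ:
  PC1: 26/29 = 0.8966
  PC2: 3/29 = 0.1034

Step 3 — cumulative fraction after k components = (λ_1 + ... + λ_k) / Σ λ:
  k = 1: 26/29 = 0.8966
  k = 2: (26 + 3)/29 = 29/29 = 1

Summary (fraction, with percent):

explained: PC1 0.8966 (89.66%), PC2 0.1034 (10.34%);  cumulative: 0.8966, 1


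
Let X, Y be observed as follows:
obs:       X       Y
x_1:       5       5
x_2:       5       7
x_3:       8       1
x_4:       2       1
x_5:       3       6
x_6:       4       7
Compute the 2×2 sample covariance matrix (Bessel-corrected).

Step 1 — column means:
  mean(X) = (5 + 5 + 8 + 2 + 3 + 4) / 6 = 27/6 = 4.5
  mean(Y) = (5 + 7 + 1 + 1 + 6 + 7) / 6 = 27/6 = 4.5

Step 2 — sample covariance S[i,j] = (1/(n-1)) · Σ_k (x_{k,i} - mean_i) · (x_{k,j} - mean_j), with n-1 = 5.
  S[X,X] = ((0.5)·(0.5) + (0.5)·(0.5) + (3.5)·(3.5) + (-2.5)·(-2.5) + (-1.5)·(-1.5) + (-0.5)·(-0.5)) / 5 = 21.5/5 = 4.3
  S[X,Y] = ((0.5)·(0.5) + (0.5)·(2.5) + (3.5)·(-3.5) + (-2.5)·(-3.5) + (-1.5)·(1.5) + (-0.5)·(2.5)) / 5 = -5.5/5 = -1.1
  S[Y,Y] = ((0.5)·(0.5) + (2.5)·(2.5) + (-3.5)·(-3.5) + (-3.5)·(-3.5) + (1.5)·(1.5) + (2.5)·(2.5)) / 5 = 39.5/5 = 7.9

S is symmetric (S[j,i] = S[i,j]). Assembling:

S = [[4.3, -1.1],
 [-1.1, 7.9]]


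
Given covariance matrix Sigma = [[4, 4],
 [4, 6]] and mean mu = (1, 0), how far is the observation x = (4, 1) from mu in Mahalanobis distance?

Step 1 — centre the observation: (x - mu) = (3, 1).

Step 2 — invert Sigma. det(Sigma) = 4·6 - (4)² = 8.
  Sigma^{-1} = (1/det) · [[d, -b], [-b, a]] = [[0.75, -0.5],
 [-0.5, 0.5]].

Step 3 — form the quadratic (x - mu)^T · Sigma^{-1} · (x - mu):
  Sigma^{-1} · (x - mu) = (1.75, -1).
  (x - mu)^T · [Sigma^{-1} · (x - mu)] = (3)·(1.75) + (1)·(-1) = 4.25.

Step 4 — take square root: d = √(4.25) ≈ 2.0616.

d(x, mu) = √(4.25) ≈ 2.0616


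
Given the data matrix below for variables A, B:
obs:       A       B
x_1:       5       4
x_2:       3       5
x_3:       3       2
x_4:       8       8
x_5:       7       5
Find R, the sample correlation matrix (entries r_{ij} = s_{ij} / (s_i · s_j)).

Step 1 — column means:
  mean(A) = (5 + 3 + 3 + 8 + 7) / 5 = 26/5 = 5.2
  mean(B) = (4 + 5 + 2 + 8 + 5) / 5 = 24/5 = 4.8

Step 2 — sample variances and covariances s[i,j] = (1/(n-1)) · Σ_k (x_{k,i} - mean_i) · (x_{k,j} - mean_j), with n-1 = 4:
  s[A,A] = ((-0.2)·(-0.2) + (-2.2)·(-2.2) + (-2.2)·(-2.2) + (2.8)·(2.8) + (1.8)·(1.8)) / 4 = 20.8/4 = 5.2
  s[A,B] = ((-0.2)·(-0.8) + (-2.2)·(0.2) + (-2.2)·(-2.8) + (2.8)·(3.2) + (1.8)·(0.2)) / 4 = 15.2/4 = 3.8
  s[B,B] = ((-0.8)·(-0.8) + (0.2)·(0.2) + (-2.8)·(-2.8) + (3.2)·(3.2) + (0.2)·(0.2)) / 4 = 18.8/4 = 4.7
  Sample standard deviations s_i = √(s[i,i]):
  s(A) = √(5.2) = 2.2804
  s(B) = √(4.7) = 2.1679

Step 3 — r_{ij} = s_{ij} / (s_i · s_j):
  r[A,A] = 1 (diagonal).
  r[A,B] = 3.8 / (2.2804 · 2.1679) = 3.8 / 4.9437 = 0.7687
  r[B,B] = 1 (diagonal).

R is symmetric with unit diagonal. Assembling:

R = [[1, 0.7687],
 [0.7687, 1]]


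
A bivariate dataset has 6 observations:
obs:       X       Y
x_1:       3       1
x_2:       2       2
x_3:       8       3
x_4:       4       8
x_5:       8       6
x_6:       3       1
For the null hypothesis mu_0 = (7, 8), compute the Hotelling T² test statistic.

Step 1 — sample mean vector:
  mean(X) = (3 + 2 + 8 + 4 + 8 + 3) / 6 = 28/6 = 4.6667
  mean(Y) = (1 + 2 + 3 + 8 + 6 + 1) / 6 = 21/6 = 3.5
  x̄ = (4.6667, 3.5),  deviation x̄ - mu_0 = (4.6667, 3.5) - (7, 8) = (-2.3333, -4.5).

Step 2 — sample covariance matrix, S[i,j] = (1/(n-1)) · Σ_k (x_{k,i} - mean_i) · (x_{k,j} - mean_j), divisor n-1 = 5:
  S[X,X] = ((-1.6667)·(-1.6667) + (-2.6667)·(-2.6667) + (3.3333)·(3.3333) + (-0.6667)·(-0.6667) + (3.3333)·(3.3333) + (-1.6667)·(-1.6667)) / 5 = 35.3333/5 = 7.0667
  S[X,Y] = ((-1.6667)·(-2.5) + (-2.6667)·(-1.5) + (3.3333)·(-0.5) + (-0.6667)·(4.5) + (3.3333)·(2.5) + (-1.6667)·(-2.5)) / 5 = 16/5 = 3.2
  S[Y,Y] = ((-2.5)·(-2.5) + (-1.5)·(-1.5) + (-0.5)·(-0.5) + (4.5)·(4.5) + (2.5)·(2.5) + (-2.5)·(-2.5)) / 5 = 41.5/5 = 8.3
  S = [[7.0667, 3.2],
 [3.2, 8.3]].

Step 3 — invert S. det(S) = 7.0667·8.3 - (3.2)² = 48.4133.
  S^{-1} = (1/det) · [[d, -b], [-b, a]] = [[0.1714, -0.0661],
 [-0.0661, 0.146]].

Step 4 — quadratic form (x̄ - mu_0)^T · S^{-1} · (x̄ - mu_0):
  S^{-1} · (x̄ - mu_0) = (-0.1026, -0.5026),
  (x̄ - mu_0)^T · [...] = (-2.3333)·(-0.1026) + (-4.5)·(-0.5026) = 2.5011.

Step 5 — scale by n: T² = 6 · 2.5011 = 15.0069.

T² ≈ 15.0069


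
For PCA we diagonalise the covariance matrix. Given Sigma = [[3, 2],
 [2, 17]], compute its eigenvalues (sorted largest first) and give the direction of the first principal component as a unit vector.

Step 1 — characteristic polynomial of 2×2 Sigma:
  det(Sigma - λI) = λ² - trace · λ + det = 0.
  trace = 3 + 17 = 20, det = 3·17 - (2)² = 47.
Step 2 — discriminant:
  Δ = trace² - 4·det = 400 - 188 = 212.
Step 3 — eigenvalues:
  λ = (trace ± √Δ)/2 = (20 ± 14.5602)/2,
  λ_1 = 17.2801,  λ_2 = 2.7199.

Step 4 — unit eigenvector for λ_1: solve (Sigma - λ_1 I)v = 0. First row:
  (3 - 17.2801)·v_x + (2)·v_y = 0, i.e. (-14.2801)·v_x + (2)·v_y = 0,
  so v ∝ (b, λ_1 - a) = (2, 14.2801) = u.
  ||u|| = √((2)² + (14.2801)²) = √(207.9215) ≈ 14.4195,
  v_1 = u/||u|| ≈ (0.1387, 0.9903) (||v_1|| = 1).

λ_1 = 17.2801,  λ_2 = 2.7199;  v_1 ≈ (0.1387, 0.9903)


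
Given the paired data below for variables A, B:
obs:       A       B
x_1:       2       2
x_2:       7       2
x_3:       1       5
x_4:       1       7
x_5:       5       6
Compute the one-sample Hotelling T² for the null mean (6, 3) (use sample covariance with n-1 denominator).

Step 1 — sample mean vector:
  mean(A) = (2 + 7 + 1 + 1 + 5) / 5 = 16/5 = 3.2
  mean(B) = (2 + 2 + 5 + 7 + 6) / 5 = 22/5 = 4.4
  x̄ = (3.2, 4.4),  deviation x̄ - mu_0 = (3.2, 4.4) - (6, 3) = (-2.8, 1.4).

Step 2 — sample covariance matrix, S[i,j] = (1/(n-1)) · Σ_k (x_{k,i} - mean_i) · (x_{k,j} - mean_j), divisor n-1 = 4:
  S[A,A] = ((-1.2)·(-1.2) + (3.8)·(3.8) + (-2.2)·(-2.2) + (-2.2)·(-2.2) + (1.8)·(1.8)) / 4 = 28.8/4 = 7.2
  S[A,B] = ((-1.2)·(-2.4) + (3.8)·(-2.4) + (-2.2)·(0.6) + (-2.2)·(2.6) + (1.8)·(1.6)) / 4 = -10.4/4 = -2.6
  S[B,B] = ((-2.4)·(-2.4) + (-2.4)·(-2.4) + (0.6)·(0.6) + (2.6)·(2.6) + (1.6)·(1.6)) / 4 = 21.2/4 = 5.3
  S = [[7.2, -2.6],
 [-2.6, 5.3]].

Step 3 — invert S. det(S) = 7.2·5.3 - (-2.6)² = 31.4.
  S^{-1} = (1/det) · [[d, -b], [-b, a]] = [[0.1688, 0.0828],
 [0.0828, 0.2293]].

Step 4 — quadratic form (x̄ - mu_0)^T · S^{-1} · (x̄ - mu_0):
  S^{-1} · (x̄ - mu_0) = (-0.3567, 0.0892),
  (x̄ - mu_0)^T · [...] = (-2.8)·(-0.3567) + (1.4)·(0.0892) = 1.1236.

Step 5 — scale by n: T² = 5 · 1.1236 = 5.6178.

T² ≈ 5.6178


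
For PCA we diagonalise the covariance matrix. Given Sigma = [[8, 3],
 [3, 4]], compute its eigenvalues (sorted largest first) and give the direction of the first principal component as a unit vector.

Step 1 — characteristic polynomial of 2×2 Sigma:
  det(Sigma - λI) = λ² - trace · λ + det = 0.
  trace = 8 + 4 = 12, det = 8·4 - (3)² = 23.
Step 2 — discriminant:
  Δ = trace² - 4·det = 144 - 92 = 52.
Step 3 — eigenvalues:
  λ = (trace ± √Δ)/2 = (12 ± 7.2111)/2,
  λ_1 = 9.6056,  λ_2 = 2.3944.

Step 4 — unit eigenvector for λ_1: solve (Sigma - λ_1 I)v = 0. First row:
  (8 - 9.6056)·v_x + (3)·v_y = 0, i.e. (-1.6056)·v_x + (3)·v_y = 0,
  so v ∝ (b, λ_1 - a) = (3, 1.6056) = u.
  ||u|| = √((3)² + (1.6056)²) = √(11.5778) ≈ 3.4026,
  v_1 = u/||u|| ≈ (0.8817, 0.4719) (||v_1|| = 1).

λ_1 = 9.6056,  λ_2 = 2.3944;  v_1 ≈ (0.8817, 0.4719)


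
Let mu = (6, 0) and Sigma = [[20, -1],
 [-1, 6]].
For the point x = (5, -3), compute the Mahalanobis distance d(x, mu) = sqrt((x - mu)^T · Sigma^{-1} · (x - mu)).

Step 1 — centre the observation: (x - mu) = (-1, -3).

Step 2 — invert Sigma. det(Sigma) = 20·6 - (-1)² = 119.
  Sigma^{-1} = (1/det) · [[d, -b], [-b, a]] = [[0.0504, 0.0084],
 [0.0084, 0.1681]].

Step 3 — form the quadratic (x - mu)^T · Sigma^{-1} · (x - mu):
  Sigma^{-1} · (x - mu) = (-0.0756, -0.5126).
  (x - mu)^T · [Sigma^{-1} · (x - mu)] = (-1)·(-0.0756) + (-3)·(-0.5126) = 1.6134.

Step 4 — take square root: d = √(1.6134) ≈ 1.2702.

d(x, mu) = √(1.6134) ≈ 1.2702


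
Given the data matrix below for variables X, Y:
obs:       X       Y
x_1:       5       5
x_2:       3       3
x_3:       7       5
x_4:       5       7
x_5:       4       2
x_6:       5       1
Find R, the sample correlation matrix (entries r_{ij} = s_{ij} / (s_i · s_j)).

Step 1 — column means:
  mean(X) = (5 + 3 + 7 + 5 + 4 + 5) / 6 = 29/6 = 4.8333
  mean(Y) = (5 + 3 + 5 + 7 + 2 + 1) / 6 = 23/6 = 3.8333

Step 2 — sample variances and covariances s[i,j] = (1/(n-1)) · Σ_k (x_{k,i} - mean_i) · (x_{k,j} - mean_j), with n-1 = 5:
  s[X,X] = ((0.1667)·(0.1667) + (-1.8333)·(-1.8333) + (2.1667)·(2.1667) + (0.1667)·(0.1667) + (-0.8333)·(-0.8333) + (0.1667)·(0.1667)) / 5 = 8.8333/5 = 1.7667
  s[X,Y] = ((0.1667)·(1.1667) + (-1.8333)·(-0.8333) + (2.1667)·(1.1667) + (0.1667)·(3.1667) + (-0.8333)·(-1.8333) + (0.1667)·(-2.8333)) / 5 = 5.8333/5 = 1.1667
  s[Y,Y] = ((1.1667)·(1.1667) + (-0.8333)·(-0.8333) + (1.1667)·(1.1667) + (3.1667)·(3.1667) + (-1.8333)·(-1.8333) + (-2.8333)·(-2.8333)) / 5 = 24.8333/5 = 4.9667
  Sample standard deviations s_i = √(s[i,i]):
  s(X) = √(1.7667) = 1.3292
  s(Y) = √(4.9667) = 2.2286

Step 3 — r_{ij} = s_{ij} / (s_i · s_j):
  r[X,X] = 1 (diagonal).
  r[X,Y] = 1.1667 / (1.3292 · 2.2286) = 1.1667 / 2.9622 = 0.3939
  r[Y,Y] = 1 (diagonal).

R is symmetric with unit diagonal. Assembling:

R = [[1, 0.3939],
 [0.3939, 1]]


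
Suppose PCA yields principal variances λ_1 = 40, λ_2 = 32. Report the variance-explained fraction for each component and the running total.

Step 1 — total variance = trace(Sigma) = Σ λ_i = 40 + 32 = 72.

Step 2 — fraction explained by component i = λ_i / Σ λ:
  PC1: 40/72 = 0.5556
  PC2: 32/72 = 0.4444

Step 3 — cumulative fraction after k components = (λ_1 + ... + λ_k) / Σ λ:
  k = 1: 40/72 = 0.5556
  k = 2: (40 + 32)/72 = 72/72 = 1

Summary (fraction, with percent):

explained: PC1 0.5556 (55.56%), PC2 0.4444 (44.44%);  cumulative: 0.5556, 1


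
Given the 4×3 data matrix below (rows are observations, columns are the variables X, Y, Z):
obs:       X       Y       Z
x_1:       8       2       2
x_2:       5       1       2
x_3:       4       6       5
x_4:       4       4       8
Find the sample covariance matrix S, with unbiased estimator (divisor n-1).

Step 1 — column means:
  mean(X) = (8 + 5 + 4 + 4) / 4 = 21/4 = 5.25
  mean(Y) = (2 + 1 + 6 + 4) / 4 = 13/4 = 3.25
  mean(Z) = (2 + 2 + 5 + 8) / 4 = 17/4 = 4.25

Step 2 — sample covariance S[i,j] = (1/(n-1)) · Σ_k (x_{k,i} - mean_i) · (x_{k,j} - mean_j), with n-1 = 3.
  S[X,X] = ((2.75)·(2.75) + (-0.25)·(-0.25) + (-1.25)·(-1.25) + (-1.25)·(-1.25)) / 3 = 10.75/3 = 3.5833
  S[X,Y] = ((2.75)·(-1.25) + (-0.25)·(-2.25) + (-1.25)·(2.75) + (-1.25)·(0.75)) / 3 = -7.25/3 = -2.4167
  S[X,Z] = ((2.75)·(-2.25) + (-0.25)·(-2.25) + (-1.25)·(0.75) + (-1.25)·(3.75)) / 3 = -11.25/3 = -3.75
  S[Y,Y] = ((-1.25)·(-1.25) + (-2.25)·(-2.25) + (2.75)·(2.75) + (0.75)·(0.75)) / 3 = 14.75/3 = 4.9167
  S[Y,Z] = ((-1.25)·(-2.25) + (-2.25)·(-2.25) + (2.75)·(0.75) + (0.75)·(3.75)) / 3 = 12.75/3 = 4.25
  S[Z,Z] = ((-2.25)·(-2.25) + (-2.25)·(-2.25) + (0.75)·(0.75) + (3.75)·(3.75)) / 3 = 24.75/3 = 8.25

S is symmetric (S[j,i] = S[i,j]). Assembling:

S = [[3.5833, -2.4167, -3.75],
 [-2.4167, 4.9167, 4.25],
 [-3.75, 4.25, 8.25]]


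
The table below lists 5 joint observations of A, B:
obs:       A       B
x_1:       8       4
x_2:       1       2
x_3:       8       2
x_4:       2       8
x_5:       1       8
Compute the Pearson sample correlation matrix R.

Step 1 — column means:
  mean(A) = (8 + 1 + 8 + 2 + 1) / 5 = 20/5 = 4
  mean(B) = (4 + 2 + 2 + 8 + 8) / 5 = 24/5 = 4.8

Step 2 — sample variances and covariances s[i,j] = (1/(n-1)) · Σ_k (x_{k,i} - mean_i) · (x_{k,j} - mean_j), with n-1 = 4:
  s[A,A] = ((4)·(4) + (-3)·(-3) + (4)·(4) + (-2)·(-2) + (-3)·(-3)) / 4 = 54/4 = 13.5
  s[A,B] = ((4)·(-0.8) + (-3)·(-2.8) + (4)·(-2.8) + (-2)·(3.2) + (-3)·(3.2)) / 4 = -22/4 = -5.5
  s[B,B] = ((-0.8)·(-0.8) + (-2.8)·(-2.8) + (-2.8)·(-2.8) + (3.2)·(3.2) + (3.2)·(3.2)) / 4 = 36.8/4 = 9.2
  Sample standard deviations s_i = √(s[i,i]):
  s(A) = √(13.5) = 3.6742
  s(B) = √(9.2) = 3.0332

Step 3 — r_{ij} = s_{ij} / (s_i · s_j):
  r[A,A] = 1 (diagonal).
  r[A,B] = -5.5 / (3.6742 · 3.0332) = -5.5 / 11.1445 = -0.4935
  r[B,B] = 1 (diagonal).

R is symmetric with unit diagonal. Assembling:

R = [[1, -0.4935],
 [-0.4935, 1]]


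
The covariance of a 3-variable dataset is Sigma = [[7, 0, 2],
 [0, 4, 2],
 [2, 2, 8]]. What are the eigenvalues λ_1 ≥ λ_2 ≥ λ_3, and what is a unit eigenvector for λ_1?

Step 1 — characteristic polynomial p(λ) = det(λI - Sigma) = λ³ - tr·λ² + c_1·λ - det, where tr = trace, c_1 = sum of the principal 2×2 minors, det = det(Sigma):
  tr = 7 + 4 + 8 = 19,
  c_1 = (7·4 - (0)²) + (7·8 - (2)²) + (4·8 - (2)²) = 28 + 52 + 28 = 108,
  det = 7·(4·8 - (2)²) - (0)·((0)·8 - (2)·(2)) + (2)·((0)·(2) - 4·(2)) = 7·(28) - (0)·(-4) + (2)·(-8) = 180.
  So p(λ) = λ³ - 19λ² + 108λ - 180.
Step 2 — look for an integer root (rational root theorem: any rational root is an integer divisor of 180). Testing λ = 3:
  p(3) = 27 - 171 + 324 - 180 = 0  ✓
  Dividing out (λ - 3): p(λ) = (λ - 3)(λ² - 16λ + 60).
Step 3 — remaining eigenvalues from the quadratic λ² - 16λ + 60 = 0:
  Δ = 16² - 4·60 = 256 - 240 = 16,  λ = (16 ± √16)/2 = (16 ± 4)/2 = 10 or 6.
  Sorted: λ_1 = 10,  λ_2 = 6,  λ_3 = 3  (check: sum = 19 = tr ✓).

Step 4 — unit eigenvector for λ_1 = 10: v spans the null space of (Sigma - λ_1 I), whose rows are
  r_1 = (-3, 0, 2),  r_2 = (0, -6, 2),  r_3 = (2, 2, -2).
  v is orthogonal to every row, so take v ∝ r_1 × r_2 = ((0)·(2) - (2)·(-6), (2)·(0) - (-3)·(2), (-3)·(-6) - (0)·(0)) = (12, 6, 18).
  Rescale (divide by 6): u = (2, 1, 3).
  ||u|| = √((2)² + (1)² + (3)²) = √(14) ≈ 3.7417,  v_1 = u/||u|| ≈ (0.5345, 0.2673, 0.8018) (||v_1|| = 1).

λ_1 = 10,  λ_2 = 6,  λ_3 = 3;  v_1 ≈ (0.5345, 0.2673, 0.8018)


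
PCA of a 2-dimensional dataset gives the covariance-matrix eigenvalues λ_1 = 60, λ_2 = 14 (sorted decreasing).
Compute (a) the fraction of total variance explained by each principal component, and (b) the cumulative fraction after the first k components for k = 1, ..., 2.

Step 1 — total variance = trace(Sigma) = Σ λ_i = 60 + 14 = 74.

Step 2 — fraction explained by component i = λ_i / Σ λ:
  PC1: 60/74 = 0.8108
  PC2: 14/74 = 0.1892

Step 3 — cumulative fraction after k components = (λ_1 + ... + λ_k) / Σ λ:
  k = 1: 60/74 = 0.8108
  k = 2: (60 + 14)/74 = 74/74 = 1

Summary (fraction, with percent):

explained: PC1 0.8108 (81.08%), PC2 0.1892 (18.92%);  cumulative: 0.8108, 1


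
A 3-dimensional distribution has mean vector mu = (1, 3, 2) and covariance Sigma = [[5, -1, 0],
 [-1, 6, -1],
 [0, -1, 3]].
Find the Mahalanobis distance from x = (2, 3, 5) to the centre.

Step 1 — centre the observation: (x - mu) = (1, 0, 3).

Step 2 — invert Sigma (cofactor / det for 3×3, or solve directly):
  Sigma^{-1} = [[0.2073, 0.0366, 0.0122],
 [0.0366, 0.1829, 0.061],
 [0.0122, 0.061, 0.3537]].

Step 3 — form the quadratic (x - mu)^T · Sigma^{-1} · (x - mu):
  Sigma^{-1} · (x - mu) = (0.2439, 0.2195, 1.0732).
  (x - mu)^T · [Sigma^{-1} · (x - mu)] = (1)·(0.2439) + (0)·(0.2195) + (3)·(1.0732) = 3.4634.

Step 4 — take square root: d = √(3.4634) ≈ 1.861.

d(x, mu) = √(3.4634) ≈ 1.861


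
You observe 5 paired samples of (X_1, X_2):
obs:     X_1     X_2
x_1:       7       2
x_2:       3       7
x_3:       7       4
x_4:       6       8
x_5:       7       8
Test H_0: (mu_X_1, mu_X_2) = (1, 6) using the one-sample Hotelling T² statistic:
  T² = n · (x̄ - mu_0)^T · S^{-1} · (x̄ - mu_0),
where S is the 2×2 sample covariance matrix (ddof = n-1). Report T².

Step 1 — sample mean vector:
  mean(X_1) = (7 + 3 + 7 + 6 + 7) / 5 = 30/5 = 6
  mean(X_2) = (2 + 7 + 4 + 8 + 8) / 5 = 29/5 = 5.8
  x̄ = (6, 5.8),  deviation x̄ - mu_0 = (6, 5.8) - (1, 6) = (5, -0.2).

Step 2 — sample covariance matrix, S[i,j] = (1/(n-1)) · Σ_k (x_{k,i} - mean_i) · (x_{k,j} - mean_j), divisor n-1 = 4:
  S[X_1,X_1] = ((1)·(1) + (-3)·(-3) + (1)·(1) + (0)·(0) + (1)·(1)) / 4 = 12/4 = 3
  S[X_1,X_2] = ((1)·(-3.8) + (-3)·(1.2) + (1)·(-1.8) + (0)·(2.2) + (1)·(2.2)) / 4 = -7/4 = -1.75
  S[X_2,X_2] = ((-3.8)·(-3.8) + (1.2)·(1.2) + (-1.8)·(-1.8) + (2.2)·(2.2) + (2.2)·(2.2)) / 4 = 28.8/4 = 7.2
  S = [[3, -1.75],
 [-1.75, 7.2]].

Step 3 — invert S. det(S) = 3·7.2 - (-1.75)² = 18.5375.
  S^{-1} = (1/det) · [[d, -b], [-b, a]] = [[0.3884, 0.0944],
 [0.0944, 0.1618]].

Step 4 — quadratic form (x̄ - mu_0)^T · S^{-1} · (x̄ - mu_0):
  S^{-1} · (x̄ - mu_0) = (1.9231, 0.4396),
  (x̄ - mu_0)^T · [...] = (5)·(1.9231) + (-0.2)·(0.4396) = 9.5277.

Step 5 — scale by n: T² = 5 · 9.5277 = 47.6386.

T² ≈ 47.6386


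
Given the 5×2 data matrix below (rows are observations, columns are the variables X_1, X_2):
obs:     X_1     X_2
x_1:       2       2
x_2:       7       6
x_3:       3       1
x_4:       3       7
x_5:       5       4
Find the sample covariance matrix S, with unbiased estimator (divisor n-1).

Step 1 — column means:
  mean(X_1) = (2 + 7 + 3 + 3 + 5) / 5 = 20/5 = 4
  mean(X_2) = (2 + 6 + 1 + 7 + 4) / 5 = 20/5 = 4

Step 2 — sample covariance S[i,j] = (1/(n-1)) · Σ_k (x_{k,i} - mean_i) · (x_{k,j} - mean_j), with n-1 = 4.
  S[X_1,X_1] = ((-2)·(-2) + (3)·(3) + (-1)·(-1) + (-1)·(-1) + (1)·(1)) / 4 = 16/4 = 4
  S[X_1,X_2] = ((-2)·(-2) + (3)·(2) + (-1)·(-3) + (-1)·(3) + (1)·(0)) / 4 = 10/4 = 2.5
  S[X_2,X_2] = ((-2)·(-2) + (2)·(2) + (-3)·(-3) + (3)·(3) + (0)·(0)) / 4 = 26/4 = 6.5

S is symmetric (S[j,i] = S[i,j]). Assembling:

S = [[4, 2.5],
 [2.5, 6.5]]


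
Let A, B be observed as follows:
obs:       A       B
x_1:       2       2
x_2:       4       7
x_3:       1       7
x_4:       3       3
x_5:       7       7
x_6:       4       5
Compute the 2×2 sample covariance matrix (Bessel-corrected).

Step 1 — column means:
  mean(A) = (2 + 4 + 1 + 3 + 7 + 4) / 6 = 21/6 = 3.5
  mean(B) = (2 + 7 + 7 + 3 + 7 + 5) / 6 = 31/6 = 5.1667

Step 2 — sample covariance S[i,j] = (1/(n-1)) · Σ_k (x_{k,i} - mean_i) · (x_{k,j} - mean_j), with n-1 = 5.
  S[A,A] = ((-1.5)·(-1.5) + (0.5)·(0.5) + (-2.5)·(-2.5) + (-0.5)·(-0.5) + (3.5)·(3.5) + (0.5)·(0.5)) / 5 = 21.5/5 = 4.3
  S[A,B] = ((-1.5)·(-3.1667) + (0.5)·(1.8333) + (-2.5)·(1.8333) + (-0.5)·(-2.1667) + (3.5)·(1.8333) + (0.5)·(-0.1667)) / 5 = 8.5/5 = 1.7
  S[B,B] = ((-3.1667)·(-3.1667) + (1.8333)·(1.8333) + (1.8333)·(1.8333) + (-2.1667)·(-2.1667) + (1.8333)·(1.8333) + (-0.1667)·(-0.1667)) / 5 = 24.8333/5 = 4.9667

S is symmetric (S[j,i] = S[i,j]). Assembling:

S = [[4.3, 1.7],
 [1.7, 4.9667]]


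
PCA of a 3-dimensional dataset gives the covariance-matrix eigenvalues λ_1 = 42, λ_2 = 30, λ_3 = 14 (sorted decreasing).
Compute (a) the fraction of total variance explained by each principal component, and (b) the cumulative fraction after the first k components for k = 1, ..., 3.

Step 1 — total variance = trace(Sigma) = Σ λ_i = 42 + 30 + 14 = 86.

Step 2 — fraction explained by component i = λ_i / Σ λ:
  PC1: 42/86 = 0.4884
  PC2: 30/86 = 0.3488
  PC3: 14/86 = 0.1628

Step 3 — cumulative fraction after k components = (λ_1 + ... + λ_k) / Σ λ:
  k = 1: 42/86 = 0.4884
  k = 2: (42 + 30)/86 = 72/86 = 0.8372
  k = 3: (42 + 30 + 14)/86 = 86/86 = 1

Summary (fraction, with percent):

explained: PC1 0.4884 (48.84%), PC2 0.3488 (34.88%), PC3 0.1628 (16.28%);  cumulative: 0.4884, 0.8372, 1


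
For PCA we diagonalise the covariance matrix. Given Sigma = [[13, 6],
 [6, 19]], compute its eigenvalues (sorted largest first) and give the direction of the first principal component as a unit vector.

Step 1 — characteristic polynomial of 2×2 Sigma:
  det(Sigma - λI) = λ² - trace · λ + det = 0.
  trace = 13 + 19 = 32, det = 13·19 - (6)² = 211.
Step 2 — discriminant:
  Δ = trace² - 4·det = 1024 - 844 = 180.
Step 3 — eigenvalues:
  λ = (trace ± √Δ)/2 = (32 ± 13.4164)/2,
  λ_1 = 22.7082,  λ_2 = 9.2918.

Step 4 — unit eigenvector for λ_1: solve (Sigma - λ_1 I)v = 0. First row:
  (13 - 22.7082)·v_x + (6)·v_y = 0, i.e. (-9.7082)·v_x + (6)·v_y = 0,
  so v ∝ (b, λ_1 - a) = (6, 9.7082) = u.
  ||u|| = √((6)² + (9.7082)²) = √(130.2492) ≈ 11.4127,
  v_1 = u/||u|| ≈ (0.5257, 0.8507) (||v_1|| = 1).

λ_1 = 22.7082,  λ_2 = 9.2918;  v_1 ≈ (0.5257, 0.8507)


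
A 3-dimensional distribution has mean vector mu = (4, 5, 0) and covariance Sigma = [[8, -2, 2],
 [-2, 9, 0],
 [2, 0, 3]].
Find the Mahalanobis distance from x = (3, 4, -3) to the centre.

Step 1 — centre the observation: (x - mu) = (-1, -1, -3).

Step 2 — invert Sigma (cofactor / det for 3×3, or solve directly):
  Sigma^{-1} = [[0.1607, 0.0357, -0.1071],
 [0.0357, 0.119, -0.0238],
 [-0.1071, -0.0238, 0.4048]].

Step 3 — form the quadratic (x - mu)^T · Sigma^{-1} · (x - mu):
  Sigma^{-1} · (x - mu) = (0.125, -0.0833, -1.0833).
  (x - mu)^T · [Sigma^{-1} · (x - mu)] = (-1)·(0.125) + (-1)·(-0.0833) + (-3)·(-1.0833) = 3.2083.

Step 4 — take square root: d = √(3.2083) ≈ 1.7912.

d(x, mu) = √(3.2083) ≈ 1.7912


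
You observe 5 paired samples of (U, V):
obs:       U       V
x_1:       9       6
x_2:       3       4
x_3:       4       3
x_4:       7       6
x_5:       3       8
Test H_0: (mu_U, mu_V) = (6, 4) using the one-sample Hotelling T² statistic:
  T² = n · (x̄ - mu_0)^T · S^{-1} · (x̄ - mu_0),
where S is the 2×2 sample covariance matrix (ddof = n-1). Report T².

Step 1 — sample mean vector:
  mean(U) = (9 + 3 + 4 + 7 + 3) / 5 = 26/5 = 5.2
  mean(V) = (6 + 4 + 3 + 6 + 8) / 5 = 27/5 = 5.4
  x̄ = (5.2, 5.4),  deviation x̄ - mu_0 = (5.2, 5.4) - (6, 4) = (-0.8, 1.4).

Step 2 — sample covariance matrix, S[i,j] = (1/(n-1)) · Σ_k (x_{k,i} - mean_i) · (x_{k,j} - mean_j), divisor n-1 = 4:
  S[U,U] = ((3.8)·(3.8) + (-2.2)·(-2.2) + (-1.2)·(-1.2) + (1.8)·(1.8) + (-2.2)·(-2.2)) / 4 = 28.8/4 = 7.2
  S[U,V] = ((3.8)·(0.6) + (-2.2)·(-1.4) + (-1.2)·(-2.4) + (1.8)·(0.6) + (-2.2)·(2.6)) / 4 = 3.6/4 = 0.9
  S[V,V] = ((0.6)·(0.6) + (-1.4)·(-1.4) + (-2.4)·(-2.4) + (0.6)·(0.6) + (2.6)·(2.6)) / 4 = 15.2/4 = 3.8
  S = [[7.2, 0.9],
 [0.9, 3.8]].

Step 3 — invert S. det(S) = 7.2·3.8 - (0.9)² = 26.55.
  S^{-1} = (1/det) · [[d, -b], [-b, a]] = [[0.1431, -0.0339],
 [-0.0339, 0.2712]].

Step 4 — quadratic form (x̄ - mu_0)^T · S^{-1} · (x̄ - mu_0):
  S^{-1} · (x̄ - mu_0) = (-0.162, 0.4068),
  (x̄ - mu_0)^T · [...] = (-0.8)·(-0.162) + (1.4)·(0.4068) = 0.6991.

Step 5 — scale by n: T² = 5 · 0.6991 = 3.4953.

T² ≈ 3.4953


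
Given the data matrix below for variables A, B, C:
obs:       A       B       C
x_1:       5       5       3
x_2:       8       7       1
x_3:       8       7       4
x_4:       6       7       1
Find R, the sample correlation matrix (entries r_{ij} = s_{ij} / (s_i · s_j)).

Step 1 — column means:
  mean(A) = (5 + 8 + 8 + 6) / 4 = 27/4 = 6.75
  mean(B) = (5 + 7 + 7 + 7) / 4 = 26/4 = 6.5
  mean(C) = (3 + 1 + 4 + 1) / 4 = 9/4 = 2.25

Step 2 — sample variances and covariances s[i,j] = (1/(n-1)) · Σ_k (x_{k,i} - mean_i) · (x_{k,j} - mean_j), with n-1 = 3:
  s[A,A] = ((-1.75)·(-1.75) + (1.25)·(1.25) + (1.25)·(1.25) + (-0.75)·(-0.75)) / 3 = 6.75/3 = 2.25
  s[A,B] = ((-1.75)·(-1.5) + (1.25)·(0.5) + (1.25)·(0.5) + (-0.75)·(0.5)) / 3 = 3.5/3 = 1.1667
  s[A,C] = ((-1.75)·(0.75) + (1.25)·(-1.25) + (1.25)·(1.75) + (-0.75)·(-1.25)) / 3 = 0.25/3 = 0.0833
  s[B,B] = ((-1.5)·(-1.5) + (0.5)·(0.5) + (0.5)·(0.5) + (0.5)·(0.5)) / 3 = 3/3 = 1
  s[B,C] = ((-1.5)·(0.75) + (0.5)·(-1.25) + (0.5)·(1.75) + (0.5)·(-1.25)) / 3 = -1.5/3 = -0.5
  s[C,C] = ((0.75)·(0.75) + (-1.25)·(-1.25) + (1.75)·(1.75) + (-1.25)·(-1.25)) / 3 = 6.75/3 = 2.25
  Sample standard deviations s_i = √(s[i,i]):
  s(A) = √(2.25) = 1.5
  s(B) = √(1) = 1
  s(C) = √(2.25) = 1.5

Step 3 — r_{ij} = s_{ij} / (s_i · s_j):
  r[A,A] = 1 (diagonal).
  r[A,B] = 1.1667 / (1.5 · 1) = 1.1667 / 1.5 = 0.7778
  r[A,C] = 0.0833 / (1.5 · 1.5) = 0.0833 / 2.25 = 0.037
  r[B,B] = 1 (diagonal).
  r[B,C] = -0.5 / (1 · 1.5) = -0.5 / 1.5 = -0.3333
  r[C,C] = 1 (diagonal).

R is symmetric with unit diagonal. Assembling:

R = [[1, 0.7778, 0.037],
 [0.7778, 1, -0.3333],
 [0.037, -0.3333, 1]]
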